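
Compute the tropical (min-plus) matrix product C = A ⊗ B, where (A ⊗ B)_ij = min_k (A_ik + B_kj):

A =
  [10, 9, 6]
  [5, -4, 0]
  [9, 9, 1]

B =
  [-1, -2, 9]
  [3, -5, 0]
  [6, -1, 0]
A ⊗ B =
  [9, 4, 6]
  [-1, -9, -4]
  [7, 0, 1]

Apply the min-plus product entry-by-entry:
  C[0][0] = min over k of (A[0][0] + B[0][0] = 10 + -1 = 9, A[0][1] + B[1][0] = 9 + 3 = 12, A[0][2] + B[2][0] = 6 + 6 = 12) = 9 (attained at k = 0)
  C[0][1] = min over k of (A[0][0] + B[0][1] = 10 + -2 = 8, A[0][1] + B[1][1] = 9 + -5 = 4, A[0][2] + B[2][1] = 6 + -1 = 5) = 4 (attained at k = 1)
  C[0][2] = min over k of (A[0][0] + B[0][2] = 10 + 9 = 19, A[0][1] + B[1][2] = 9 + 0 = 9, A[0][2] + B[2][2] = 6 + 0 = 6) = 6 (attained at k = 2)
  C[1][0] = min over k of (A[1][0] + B[0][0] = 5 + -1 = 4, A[1][1] + B[1][0] = -4 + 3 = -1, A[1][2] + B[2][0] = 0 + 6 = 6) = -1 (attained at k = 1)
  C[1][1] = min over k of (A[1][0] + B[0][1] = 5 + -2 = 3, A[1][1] + B[1][1] = -4 + -5 = -9, A[1][2] + B[2][1] = 0 + -1 = -1) = -9 (attained at k = 1)
  C[1][2] = min over k of (A[1][0] + B[0][2] = 5 + 9 = 14, A[1][1] + B[1][2] = -4 + 0 = -4, A[1][2] + B[2][2] = 0 + 0 = 0) = -4 (attained at k = 1)
  C[2][0] = min over k of (A[2][0] + B[0][0] = 9 + -1 = 8, A[2][1] + B[1][0] = 9 + 3 = 12, A[2][2] + B[2][0] = 1 + 6 = 7) = 7 (attained at k = 2)
  C[2][1] = min over k of (A[2][0] + B[0][1] = 9 + -2 = 7, A[2][1] + B[1][1] = 9 + -5 = 4, A[2][2] + B[2][1] = 1 + -1 = 0) = 0 (attained at k = 2)
  C[2][2] = min over k of (A[2][0] + B[0][2] = 9 + 9 = 18, A[2][1] + B[1][2] = 9 + 0 = 9, A[2][2] + B[2][2] = 1 + 0 = 1) = 1 (attained at k = 2)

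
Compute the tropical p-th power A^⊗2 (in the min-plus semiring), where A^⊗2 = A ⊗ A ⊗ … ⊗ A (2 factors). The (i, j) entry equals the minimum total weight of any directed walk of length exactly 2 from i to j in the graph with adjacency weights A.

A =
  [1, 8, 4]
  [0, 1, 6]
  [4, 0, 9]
A^⊗2 =
  [2, 4, 5]
  [1, 2, 4]
  [0, 1, 6]

Each entry (A^⊗2)_ij equals the minimum over all length-2 walks i = v_0 → v_1 → … → v_2 = j of Σ_t A[v_t][v_{t+1}]. For example, for (i, j) = (0, 2) we minimise over 3 possible intermediate vertex sequences; the minimum is 5, attained along the walk 0 → 0 → 2.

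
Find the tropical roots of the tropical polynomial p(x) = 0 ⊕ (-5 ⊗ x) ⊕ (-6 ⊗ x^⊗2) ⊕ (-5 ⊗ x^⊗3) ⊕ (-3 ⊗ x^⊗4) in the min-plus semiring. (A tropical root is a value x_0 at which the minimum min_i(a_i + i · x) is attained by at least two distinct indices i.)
Roots: {-2, -1, 1, 5}

Each tropical root is a break point of the lower envelope of the lines y = a_i + i · x (there are 5 lines, with slopes 0, 1, ..., 4). Only the lines that attain the minimum somewhere contribute to roots; other lines are dominated. Here the surviving (envelope) indices are i = 4, i = 3, i = 2, i = 1, i = 0.
Intersections between consecutive envelope lines give the roots: for adjacent envelope indices i < j the intersection is x = (a_i − a_j) / (j − i). Reading off the sorted break points: {-2, -1, 1, 5}.
Verification: at each break x_0, at least two indices attain the minimum of min_i(a_i + i · x_0).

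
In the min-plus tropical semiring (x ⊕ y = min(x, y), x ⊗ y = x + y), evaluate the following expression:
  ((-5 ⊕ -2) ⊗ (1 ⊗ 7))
((-5 ⊕ -2) ⊗ (1 ⊗ 7)) = 3

Expand innermost to outermost. Recall ⊕ takes the minimum of its arguments and ⊗ takes their sum. Working out the expression ((-5 ⊕ -2) ⊗ (1 ⊗ 7)) gives 3.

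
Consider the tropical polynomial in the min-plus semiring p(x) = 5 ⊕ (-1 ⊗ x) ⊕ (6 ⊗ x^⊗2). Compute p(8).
p(8) = 5

A tropical monomial a ⊗ x^⊗i evaluates to a + i · x. Evaluating each term at x = 8:
  Term 0 contributes 5 + 0 · 8 = 5
  Term 1 contributes -1 + 1 · 8 = 7
  Term 2 contributes 6 + 2 · 8 = 22
p(8) = ⊕ of these = min[5, 7, 22] = 5.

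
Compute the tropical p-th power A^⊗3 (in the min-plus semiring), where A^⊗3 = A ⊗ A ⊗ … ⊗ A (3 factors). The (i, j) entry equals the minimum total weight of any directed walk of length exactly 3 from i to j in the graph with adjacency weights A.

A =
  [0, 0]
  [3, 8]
A^⊗3 =
  [0, 0]
  [3, 3]

Each entry (A^⊗3)_ij equals the minimum over all length-3 walks i = v_0 → v_1 → … → v_3 = j of Σ_t A[v_t][v_{t+1}]. For example, for (i, j) = (0, 1) we minimise over 4 possible intermediate vertex sequences; the minimum is 0, attained along the walk 0 → 0 → 0 → 1.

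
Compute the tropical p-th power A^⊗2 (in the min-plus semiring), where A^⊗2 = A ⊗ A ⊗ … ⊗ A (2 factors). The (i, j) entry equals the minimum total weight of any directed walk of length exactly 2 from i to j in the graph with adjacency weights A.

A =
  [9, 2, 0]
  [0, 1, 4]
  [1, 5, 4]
A^⊗2 =
  [1, 3, 4]
  [1, 2, 0]
  [5, 3, 1]

Each entry (A^⊗2)_ij equals the minimum over all length-2 walks i = v_0 → v_1 → … → v_2 = j of Σ_t A[v_t][v_{t+1}]. For example, for (i, j) = (0, 2) we minimise over 3 possible intermediate vertex sequences; the minimum is 4, attained along the walk 0 → 2 → 2.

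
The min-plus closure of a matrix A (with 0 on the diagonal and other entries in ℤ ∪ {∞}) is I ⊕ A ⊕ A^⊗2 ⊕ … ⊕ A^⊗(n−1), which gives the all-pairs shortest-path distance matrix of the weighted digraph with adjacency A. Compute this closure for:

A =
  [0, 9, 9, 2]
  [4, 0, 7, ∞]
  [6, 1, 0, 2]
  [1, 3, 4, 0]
Closure =
  [0, 5, 6, 2]
  [4, 0, 7, 6]
  [3, 1, 0, 2]
  [1, 3, 4, 0]

This is the Floyd-Warshall all-pairs shortest-path computation. For each intermediate vertex k = 0, 1, …, 3, update dist[i][j] ← min(dist[i][j], dist[i][k] + dist[k][j]). The final matrix gives, for each (i, j), the minimum total weight of any directed path from i to j (possibly empty when i = j).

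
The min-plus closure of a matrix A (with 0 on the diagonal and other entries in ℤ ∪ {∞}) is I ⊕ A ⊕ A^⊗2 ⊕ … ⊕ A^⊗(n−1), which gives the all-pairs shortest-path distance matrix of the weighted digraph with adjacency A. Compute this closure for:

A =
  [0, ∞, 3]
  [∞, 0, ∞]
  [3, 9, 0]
Closure =
  [0, 12, 3]
  [∞, 0, ∞]
  [3, 9, 0]

This is the Floyd-Warshall all-pairs shortest-path computation. For each intermediate vertex k = 0, 1, …, 2, update dist[i][j] ← min(dist[i][j], dist[i][k] + dist[k][j]). The final matrix gives, for each (i, j), the minimum total weight of any directed path from i to j (possibly empty when i = j).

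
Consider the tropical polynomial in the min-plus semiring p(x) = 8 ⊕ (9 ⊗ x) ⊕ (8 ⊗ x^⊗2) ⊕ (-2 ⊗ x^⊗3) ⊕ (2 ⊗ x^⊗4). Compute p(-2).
p(-2) = -8

A tropical monomial a ⊗ x^⊗i evaluates to a + i · x. Evaluating each term at x = -2:
  Term 0 contributes 8 + 0 · -2 = 8
  Term 1 contributes 9 + 1 · -2 = 7
  Term 2 contributes 8 + 2 · -2 = 4
  Term 3 contributes -2 + 3 · -2 = -8
  Term 4 contributes 2 + 4 · -2 = -6
p(-2) = ⊕ of these = min[8, 7, 4, -8, -6] = -8.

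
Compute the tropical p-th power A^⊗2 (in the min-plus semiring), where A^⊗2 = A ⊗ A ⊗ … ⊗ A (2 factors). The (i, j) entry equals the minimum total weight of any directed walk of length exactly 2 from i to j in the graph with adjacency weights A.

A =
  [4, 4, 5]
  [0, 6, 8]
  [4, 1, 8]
A^⊗2 =
  [4, 6, 9]
  [4, 4, 5]
  [1, 7, 9]

Each entry (A^⊗2)_ij equals the minimum over all length-2 walks i = v_0 → v_1 → … → v_2 = j of Σ_t A[v_t][v_{t+1}]. For example, for (i, j) = (0, 2) we minimise over 3 possible intermediate vertex sequences; the minimum is 9, attained along the walk 0 → 0 → 2.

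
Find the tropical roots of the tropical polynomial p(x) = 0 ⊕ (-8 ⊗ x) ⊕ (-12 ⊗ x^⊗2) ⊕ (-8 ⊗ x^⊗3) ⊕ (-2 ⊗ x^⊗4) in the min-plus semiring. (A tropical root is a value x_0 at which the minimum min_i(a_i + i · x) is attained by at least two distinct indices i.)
Roots: {-6, -4, 4, 8}

Each tropical root is a break point of the lower envelope of the lines y = a_i + i · x (there are 5 lines, with slopes 0, 1, ..., 4). Only the lines that attain the minimum somewhere contribute to roots; other lines are dominated. Here the surviving (envelope) indices are i = 4, i = 3, i = 2, i = 1, i = 0.
Intersections between consecutive envelope lines give the roots: for adjacent envelope indices i < j the intersection is x = (a_i − a_j) / (j − i). Reading off the sorted break points: {-6, -4, 4, 8}.
Verification: at each break x_0, at least two indices attain the minimum of min_i(a_i + i · x_0).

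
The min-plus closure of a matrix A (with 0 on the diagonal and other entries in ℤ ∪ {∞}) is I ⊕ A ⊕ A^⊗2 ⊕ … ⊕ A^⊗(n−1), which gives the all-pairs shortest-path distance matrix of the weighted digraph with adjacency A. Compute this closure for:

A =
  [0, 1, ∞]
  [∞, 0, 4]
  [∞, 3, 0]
Closure =
  [0, 1, 5]
  [∞, 0, 4]
  [∞, 3, 0]

This is the Floyd-Warshall all-pairs shortest-path computation. For each intermediate vertex k = 0, 1, …, 2, update dist[i][j] ← min(dist[i][j], dist[i][k] + dist[k][j]). The final matrix gives, for each (i, j), the minimum total weight of any directed path from i to j (possibly empty when i = j).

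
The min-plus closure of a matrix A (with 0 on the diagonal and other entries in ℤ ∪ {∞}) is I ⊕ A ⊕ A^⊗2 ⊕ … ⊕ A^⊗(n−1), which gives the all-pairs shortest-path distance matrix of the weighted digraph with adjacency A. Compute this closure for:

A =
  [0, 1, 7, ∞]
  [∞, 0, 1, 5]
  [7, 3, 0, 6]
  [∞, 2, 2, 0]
Closure =
  [0, 1, 2, 6]
  [8, 0, 1, 5]
  [7, 3, 0, 6]
  [9, 2, 2, 0]

This is the Floyd-Warshall all-pairs shortest-path computation. For each intermediate vertex k = 0, 1, …, 3, update dist[i][j] ← min(dist[i][j], dist[i][k] + dist[k][j]). The final matrix gives, for each (i, j), the minimum total weight of any directed path from i to j (possibly empty when i = j).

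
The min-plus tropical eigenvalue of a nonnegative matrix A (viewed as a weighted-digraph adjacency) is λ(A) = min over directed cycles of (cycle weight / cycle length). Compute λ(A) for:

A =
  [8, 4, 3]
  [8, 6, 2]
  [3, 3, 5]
λ(A) = 5/2

Enumerate directed cycles and compute their means (weight / length). Sample:
  cycle 0 → 0: weight = 8, length = 1, mean = 8/1 ≈ 8.000
  cycle 1 → 1: weight = 6, length = 1, mean = 6/1 ≈ 6.000
  cycle 2 → 2: weight = 5, length = 1, mean = 5/1 ≈ 5.000
  cycle 0 → 1 → 0: weight = 12, length = 2, mean = 12/2 ≈ 6.000
  cycle 0 → 2 → 0: weight = 6, length = 2, mean = 6/2 ≈ 3.000
  cycle 1 → 0 → 1: weight = 12, length = 2, mean = 12/2 ≈ 6.000
Minimum mean = 2.500, attained e.g. along the cycle 1 → 2 → 1 with weight 5 and length 2. So λ(A) = 5/2 = 5/2.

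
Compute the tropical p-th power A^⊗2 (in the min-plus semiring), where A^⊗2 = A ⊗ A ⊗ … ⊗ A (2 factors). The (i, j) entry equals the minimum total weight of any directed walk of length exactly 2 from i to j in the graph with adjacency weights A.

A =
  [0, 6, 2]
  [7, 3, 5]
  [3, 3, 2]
A^⊗2 =
  [0, 5, 2]
  [7, 6, 7]
  [3, 5, 4]

Each entry (A^⊗2)_ij equals the minimum over all length-2 walks i = v_0 → v_1 → … → v_2 = j of Σ_t A[v_t][v_{t+1}]. For example, for (i, j) = (0, 2) we minimise over 3 possible intermediate vertex sequences; the minimum is 2, attained along the walk 0 → 0 → 2.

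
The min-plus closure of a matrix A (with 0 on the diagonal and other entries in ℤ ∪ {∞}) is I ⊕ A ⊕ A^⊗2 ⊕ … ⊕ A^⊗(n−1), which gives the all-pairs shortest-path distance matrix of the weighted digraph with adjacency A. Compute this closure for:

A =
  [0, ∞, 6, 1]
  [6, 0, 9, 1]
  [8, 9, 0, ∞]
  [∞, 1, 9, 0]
Closure =
  [0, 2, 6, 1]
  [6, 0, 9, 1]
  [8, 9, 0, 9]
  [7, 1, 9, 0]

This is the Floyd-Warshall all-pairs shortest-path computation. For each intermediate vertex k = 0, 1, …, 3, update dist[i][j] ← min(dist[i][j], dist[i][k] + dist[k][j]). The final matrix gives, for each (i, j), the minimum total weight of any directed path from i to j (possibly empty when i = j).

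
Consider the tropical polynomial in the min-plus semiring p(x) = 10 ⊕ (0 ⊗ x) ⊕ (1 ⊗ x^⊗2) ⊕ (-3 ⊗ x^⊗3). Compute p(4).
p(4) = 4

A tropical monomial a ⊗ x^⊗i evaluates to a + i · x. Evaluating each term at x = 4:
  Term 0 contributes 10 + 0 · 4 = 10
  Term 1 contributes 0 + 1 · 4 = 4
  Term 2 contributes 1 + 2 · 4 = 9
  Term 3 contributes -3 + 3 · 4 = 9
p(4) = ⊕ of these = min[10, 4, 9, 9] = 4.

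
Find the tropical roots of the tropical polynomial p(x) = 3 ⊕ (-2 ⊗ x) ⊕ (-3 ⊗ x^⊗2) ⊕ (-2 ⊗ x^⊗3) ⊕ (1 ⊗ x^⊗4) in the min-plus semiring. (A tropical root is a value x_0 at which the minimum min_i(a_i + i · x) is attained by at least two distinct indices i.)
Roots: {-3, -1, 1, 5}

Each tropical root is a break point of the lower envelope of the lines y = a_i + i · x (there are 5 lines, with slopes 0, 1, ..., 4). Only the lines that attain the minimum somewhere contribute to roots; other lines are dominated. Here the surviving (envelope) indices are i = 4, i = 3, i = 2, i = 1, i = 0.
Intersections between consecutive envelope lines give the roots: for adjacent envelope indices i < j the intersection is x = (a_i − a_j) / (j − i). Reading off the sorted break points: {-3, -1, 1, 5}.
Verification: at each break x_0, at least two indices attain the minimum of min_i(a_i + i · x_0).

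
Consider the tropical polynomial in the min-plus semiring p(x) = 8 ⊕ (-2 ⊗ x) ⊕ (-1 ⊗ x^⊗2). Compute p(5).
p(5) = 3

A tropical monomial a ⊗ x^⊗i evaluates to a + i · x. Evaluating each term at x = 5:
  Term 0 contributes 8 + 0 · 5 = 8
  Term 1 contributes -2 + 1 · 5 = 3
  Term 2 contributes -1 + 2 · 5 = 9
p(5) = ⊕ of these = min[8, 3, 9] = 3.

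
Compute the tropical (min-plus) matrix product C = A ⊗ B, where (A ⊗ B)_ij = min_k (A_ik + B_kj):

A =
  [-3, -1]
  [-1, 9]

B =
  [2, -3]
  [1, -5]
A ⊗ B =
  [-1, -6]
  [1, -4]

Apply the min-plus product entry-by-entry:
  C[0][0] = min over k of (A[0][0] + B[0][0] = -3 + 2 = -1, A[0][1] + B[1][0] = -1 + 1 = 0) = -1 (attained at k = 0)
  C[0][1] = min over k of (A[0][0] + B[0][1] = -3 + -3 = -6, A[0][1] + B[1][1] = -1 + -5 = -6) = -6 (attained at k = 0)
  C[1][0] = min over k of (A[1][0] + B[0][0] = -1 + 2 = 1, A[1][1] + B[1][0] = 9 + 1 = 10) = 1 (attained at k = 0)
  C[1][1] = min over k of (A[1][0] + B[0][1] = -1 + -3 = -4, A[1][1] + B[1][1] = 9 + -5 = 4) = -4 (attained at k = 0)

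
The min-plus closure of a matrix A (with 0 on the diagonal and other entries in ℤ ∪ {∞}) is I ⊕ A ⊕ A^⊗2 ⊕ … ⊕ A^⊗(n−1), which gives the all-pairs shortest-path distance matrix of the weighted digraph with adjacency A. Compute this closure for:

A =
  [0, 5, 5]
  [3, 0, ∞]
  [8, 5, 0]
Closure =
  [0, 5, 5]
  [3, 0, 8]
  [8, 5, 0]

This is the Floyd-Warshall all-pairs shortest-path computation. For each intermediate vertex k = 0, 1, …, 2, update dist[i][j] ← min(dist[i][j], dist[i][k] + dist[k][j]). The final matrix gives, for each (i, j), the minimum total weight of any directed path from i to j (possibly empty when i = j).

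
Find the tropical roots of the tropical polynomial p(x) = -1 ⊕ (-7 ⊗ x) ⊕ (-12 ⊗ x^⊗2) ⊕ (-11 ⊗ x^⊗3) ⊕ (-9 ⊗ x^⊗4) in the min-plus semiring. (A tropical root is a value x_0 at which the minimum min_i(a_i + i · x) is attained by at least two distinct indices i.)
Roots: {-2, -1, 5, 6}

Each tropical root is a break point of the lower envelope of the lines y = a_i + i · x (there are 5 lines, with slopes 0, 1, ..., 4). Only the lines that attain the minimum somewhere contribute to roots; other lines are dominated. Here the surviving (envelope) indices are i = 4, i = 3, i = 2, i = 1, i = 0.
Intersections between consecutive envelope lines give the roots: for adjacent envelope indices i < j the intersection is x = (a_i − a_j) / (j − i). Reading off the sorted break points: {-2, -1, 5, 6}.
Verification: at each break x_0, at least two indices attain the minimum of min_i(a_i + i · x_0).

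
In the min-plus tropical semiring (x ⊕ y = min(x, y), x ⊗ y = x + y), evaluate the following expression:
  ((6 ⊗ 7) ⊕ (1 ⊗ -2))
((6 ⊗ 7) ⊕ (1 ⊗ -2)) = -1

Expand innermost to outermost. Recall ⊕ takes the minimum of its arguments and ⊗ takes their sum. Working out the expression ((6 ⊗ 7) ⊕ (1 ⊗ -2)) gives -1.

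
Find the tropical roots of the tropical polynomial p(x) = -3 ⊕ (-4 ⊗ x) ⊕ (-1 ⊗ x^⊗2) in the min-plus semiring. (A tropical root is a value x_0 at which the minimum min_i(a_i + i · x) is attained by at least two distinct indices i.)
Roots: {-3, 1}

Each tropical root is a break point of the lower envelope of the lines y = a_i + i · x (there are 3 lines, with slopes 0, 1, ..., 2). Only the lines that attain the minimum somewhere contribute to roots; other lines are dominated. Here the surviving (envelope) indices are i = 2, i = 1, i = 0.
Intersections between consecutive envelope lines give the roots: for adjacent envelope indices i < j the intersection is x = (a_i − a_j) / (j − i). Reading off the sorted break points: {-3, 1}.
Verification: at each break x_0, at least two indices attain the minimum of min_i(a_i + i · x_0).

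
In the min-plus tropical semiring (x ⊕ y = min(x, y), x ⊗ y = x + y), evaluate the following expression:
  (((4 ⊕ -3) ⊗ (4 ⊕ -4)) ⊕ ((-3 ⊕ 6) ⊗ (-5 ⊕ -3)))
(((4 ⊕ -3) ⊗ (4 ⊕ -4)) ⊕ ((-3 ⊕ 6) ⊗ (-5 ⊕ -3))) = -8

Expand innermost to outermost. Recall ⊕ takes the minimum of its arguments and ⊗ takes their sum. Working out the expression (((4 ⊕ -3) ⊗ (4 ⊕ -4)) ⊕ ((-3 ⊕ 6) ⊗ (-5 ⊕ -3))) gives -8.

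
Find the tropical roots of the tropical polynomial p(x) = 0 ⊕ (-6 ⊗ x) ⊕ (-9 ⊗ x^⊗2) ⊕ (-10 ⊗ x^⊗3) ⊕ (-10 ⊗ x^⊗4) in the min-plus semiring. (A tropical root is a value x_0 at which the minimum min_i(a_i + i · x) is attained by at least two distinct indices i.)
Roots: {0, 1, 3, 6}

Each tropical root is a break point of the lower envelope of the lines y = a_i + i · x (there are 5 lines, with slopes 0, 1, ..., 4). Only the lines that attain the minimum somewhere contribute to roots; other lines are dominated. Here the surviving (envelope) indices are i = 4, i = 3, i = 2, i = 1, i = 0.
Intersections between consecutive envelope lines give the roots: for adjacent envelope indices i < j the intersection is x = (a_i − a_j) / (j − i). Reading off the sorted break points: {0, 1, 3, 6}.
Verification: at each break x_0, at least two indices attain the minimum of min_i(a_i + i · x_0).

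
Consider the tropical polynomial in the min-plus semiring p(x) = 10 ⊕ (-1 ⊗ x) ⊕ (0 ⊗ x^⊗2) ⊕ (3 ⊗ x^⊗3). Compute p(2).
p(2) = 1

A tropical monomial a ⊗ x^⊗i evaluates to a + i · x. Evaluating each term at x = 2:
  Term 0 contributes 10 + 0 · 2 = 10
  Term 1 contributes -1 + 1 · 2 = 1
  Term 2 contributes 0 + 2 · 2 = 4
  Term 3 contributes 3 + 3 · 2 = 9
p(2) = ⊕ of these = min[10, 1, 4, 9] = 1.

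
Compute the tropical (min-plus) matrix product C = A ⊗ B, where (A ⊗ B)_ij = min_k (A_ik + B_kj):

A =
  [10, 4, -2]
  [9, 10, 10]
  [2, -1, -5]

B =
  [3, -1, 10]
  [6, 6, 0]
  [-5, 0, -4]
A ⊗ B =
  [-7, -2, -6]
  [5, 8, 6]
  [-10, -5, -9]

Apply the min-plus product entry-by-entry:
  C[0][0] = min over k of (A[0][0] + B[0][0] = 10 + 3 = 13, A[0][1] + B[1][0] = 4 + 6 = 10, A[0][2] + B[2][0] = -2 + -5 = -7) = -7 (attained at k = 2)
  C[0][1] = min over k of (A[0][0] + B[0][1] = 10 + -1 = 9, A[0][1] + B[1][1] = 4 + 6 = 10, A[0][2] + B[2][1] = -2 + 0 = -2) = -2 (attained at k = 2)
  C[0][2] = min over k of (A[0][0] + B[0][2] = 10 + 10 = 20, A[0][1] + B[1][2] = 4 + 0 = 4, A[0][2] + B[2][2] = -2 + -4 = -6) = -6 (attained at k = 2)
  C[1][0] = min over k of (A[1][0] + B[0][0] = 9 + 3 = 12, A[1][1] + B[1][0] = 10 + 6 = 16, A[1][2] + B[2][0] = 10 + -5 = 5) = 5 (attained at k = 2)
  C[1][1] = min over k of (A[1][0] + B[0][1] = 9 + -1 = 8, A[1][1] + B[1][1] = 10 + 6 = 16, A[1][2] + B[2][1] = 10 + 0 = 10) = 8 (attained at k = 0)
  C[1][2] = min over k of (A[1][0] + B[0][2] = 9 + 10 = 19, A[1][1] + B[1][2] = 10 + 0 = 10, A[1][2] + B[2][2] = 10 + -4 = 6) = 6 (attained at k = 2)
  C[2][0] = min over k of (A[2][0] + B[0][0] = 2 + 3 = 5, A[2][1] + B[1][0] = -1 + 6 = 5, A[2][2] + B[2][0] = -5 + -5 = -10) = -10 (attained at k = 2)
  C[2][1] = min over k of (A[2][0] + B[0][1] = 2 + -1 = 1, A[2][1] + B[1][1] = -1 + 6 = 5, A[2][2] + B[2][1] = -5 + 0 = -5) = -5 (attained at k = 2)
  C[2][2] = min over k of (A[2][0] + B[0][2] = 2 + 10 = 12, A[2][1] + B[1][2] = -1 + 0 = -1, A[2][2] + B[2][2] = -5 + -4 = -9) = -9 (attained at k = 2)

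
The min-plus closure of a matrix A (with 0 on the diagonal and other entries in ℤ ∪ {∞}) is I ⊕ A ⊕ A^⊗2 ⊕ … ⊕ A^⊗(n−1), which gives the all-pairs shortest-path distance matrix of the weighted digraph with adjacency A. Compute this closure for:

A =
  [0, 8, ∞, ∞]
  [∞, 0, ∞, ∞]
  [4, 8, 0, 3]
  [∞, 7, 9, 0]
Closure =
  [0, 8, ∞, ∞]
  [∞, 0, ∞, ∞]
  [4, 8, 0, 3]
  [13, 7, 9, 0]

This is the Floyd-Warshall all-pairs shortest-path computation. For each intermediate vertex k = 0, 1, …, 3, update dist[i][j] ← min(dist[i][j], dist[i][k] + dist[k][j]). The final matrix gives, for each (i, j), the minimum total weight of any directed path from i to j (possibly empty when i = j).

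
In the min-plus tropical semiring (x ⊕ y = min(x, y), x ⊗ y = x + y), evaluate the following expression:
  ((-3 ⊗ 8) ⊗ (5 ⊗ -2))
((-3 ⊗ 8) ⊗ (5 ⊗ -2)) = 8

Expand innermost to outermost. Recall ⊕ takes the minimum of its arguments and ⊗ takes their sum. Working out the expression ((-3 ⊗ 8) ⊗ (5 ⊗ -2)) gives 8.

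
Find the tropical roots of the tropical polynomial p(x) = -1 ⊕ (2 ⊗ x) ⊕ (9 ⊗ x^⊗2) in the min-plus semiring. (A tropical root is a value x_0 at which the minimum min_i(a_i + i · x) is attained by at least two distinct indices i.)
Roots: {-7, -3}

Each tropical root is a break point of the lower envelope of the lines y = a_i + i · x (there are 3 lines, with slopes 0, 1, ..., 2). Only the lines that attain the minimum somewhere contribute to roots; other lines are dominated. Here the surviving (envelope) indices are i = 2, i = 1, i = 0.
Intersections between consecutive envelope lines give the roots: for adjacent envelope indices i < j the intersection is x = (a_i − a_j) / (j − i). Reading off the sorted break points: {-7, -3}.
Verification: at each break x_0, at least two indices attain the minimum of min_i(a_i + i · x_0).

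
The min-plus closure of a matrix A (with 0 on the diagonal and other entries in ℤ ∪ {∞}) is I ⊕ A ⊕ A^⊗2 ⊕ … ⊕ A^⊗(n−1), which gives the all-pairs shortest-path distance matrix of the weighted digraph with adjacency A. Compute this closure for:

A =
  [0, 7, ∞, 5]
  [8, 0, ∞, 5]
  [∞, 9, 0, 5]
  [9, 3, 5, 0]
Closure =
  [0, 7, 10, 5]
  [8, 0, 10, 5]
  [14, 8, 0, 5]
  [9, 3, 5, 0]

This is the Floyd-Warshall all-pairs shortest-path computation. For each intermediate vertex k = 0, 1, …, 3, update dist[i][j] ← min(dist[i][j], dist[i][k] + dist[k][j]). The final matrix gives, for each (i, j), the minimum total weight of any directed path from i to j (possibly empty when i = j).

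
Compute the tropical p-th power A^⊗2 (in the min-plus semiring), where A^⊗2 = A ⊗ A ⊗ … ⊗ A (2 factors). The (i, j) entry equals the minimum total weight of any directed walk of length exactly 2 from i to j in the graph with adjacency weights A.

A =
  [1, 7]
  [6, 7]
A^⊗2 =
  [2, 8]
  [7, 13]

Each entry (A^⊗2)_ij equals the minimum over all length-2 walks i = v_0 → v_1 → … → v_2 = j of Σ_t A[v_t][v_{t+1}]. For example, for (i, j) = (0, 1) we minimise over 2 possible intermediate vertex sequences; the minimum is 8, attained along the walk 0 → 0 → 1.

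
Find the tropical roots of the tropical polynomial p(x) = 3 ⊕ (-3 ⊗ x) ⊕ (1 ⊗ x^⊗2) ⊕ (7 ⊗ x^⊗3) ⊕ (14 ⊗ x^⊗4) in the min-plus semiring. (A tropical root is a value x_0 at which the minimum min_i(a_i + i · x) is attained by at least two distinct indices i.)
Roots: {-7, -6, -4, 6}

Each tropical root is a break point of the lower envelope of the lines y = a_i + i · x (there are 5 lines, with slopes 0, 1, ..., 4). Only the lines that attain the minimum somewhere contribute to roots; other lines are dominated. Here the surviving (envelope) indices are i = 4, i = 3, i = 2, i = 1, i = 0.
Intersections between consecutive envelope lines give the roots: for adjacent envelope indices i < j the intersection is x = (a_i − a_j) / (j − i). Reading off the sorted break points: {-7, -6, -4, 6}.
Verification: at each break x_0, at least two indices attain the minimum of min_i(a_i + i · x_0).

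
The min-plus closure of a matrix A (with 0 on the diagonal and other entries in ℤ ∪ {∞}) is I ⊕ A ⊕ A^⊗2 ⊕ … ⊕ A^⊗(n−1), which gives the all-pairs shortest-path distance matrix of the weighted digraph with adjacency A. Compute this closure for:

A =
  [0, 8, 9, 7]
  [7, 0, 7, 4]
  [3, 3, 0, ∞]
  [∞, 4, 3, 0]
Closure =
  [0, 8, 9, 7]
  [7, 0, 7, 4]
  [3, 3, 0, 7]
  [6, 4, 3, 0]

This is the Floyd-Warshall all-pairs shortest-path computation. For each intermediate vertex k = 0, 1, …, 3, update dist[i][j] ← min(dist[i][j], dist[i][k] + dist[k][j]). The final matrix gives, for each (i, j), the minimum total weight of any directed path from i to j (possibly empty when i = j).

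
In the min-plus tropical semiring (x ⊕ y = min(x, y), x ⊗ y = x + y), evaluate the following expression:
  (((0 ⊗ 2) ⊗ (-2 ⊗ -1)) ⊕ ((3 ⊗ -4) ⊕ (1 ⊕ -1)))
(((0 ⊗ 2) ⊗ (-2 ⊗ -1)) ⊕ ((3 ⊗ -4) ⊕ (1 ⊕ -1))) = -1

Expand innermost to outermost. Recall ⊕ takes the minimum of its arguments and ⊗ takes their sum. Working out the expression (((0 ⊗ 2) ⊗ (-2 ⊗ -1)) ⊕ ((3 ⊗ -4) ⊕ (1 ⊕ -1))) gives -1.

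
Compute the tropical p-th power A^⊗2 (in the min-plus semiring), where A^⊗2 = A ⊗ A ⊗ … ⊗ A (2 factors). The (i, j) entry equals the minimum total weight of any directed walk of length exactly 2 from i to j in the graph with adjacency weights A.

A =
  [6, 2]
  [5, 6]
A^⊗2 =
  [7, 8]
  [11, 7]

Each entry (A^⊗2)_ij equals the minimum over all length-2 walks i = v_0 → v_1 → … → v_2 = j of Σ_t A[v_t][v_{t+1}]. For example, for (i, j) = (0, 1) we minimise over 2 possible intermediate vertex sequences; the minimum is 8, attained along the walk 0 → 0 → 1.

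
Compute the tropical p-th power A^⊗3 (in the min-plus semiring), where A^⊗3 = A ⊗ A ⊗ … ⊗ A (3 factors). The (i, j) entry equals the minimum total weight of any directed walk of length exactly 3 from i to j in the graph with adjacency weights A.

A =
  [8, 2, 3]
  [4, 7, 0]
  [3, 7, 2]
A^⊗3 =
  [5, 8, 4]
  [5, 5, 4]
  [7, 7, 5]

Each entry (A^⊗3)_ij equals the minimum over all length-3 walks i = v_0 → v_1 → … → v_3 = j of Σ_t A[v_t][v_{t+1}]. For example, for (i, j) = (0, 2) we minimise over 9 possible intermediate vertex sequences; the minimum is 4, attained along the walk 0 → 1 → 2 → 2.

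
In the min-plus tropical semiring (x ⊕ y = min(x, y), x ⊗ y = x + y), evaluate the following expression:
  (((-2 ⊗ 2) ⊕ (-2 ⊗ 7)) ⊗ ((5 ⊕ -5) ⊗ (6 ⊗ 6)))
(((-2 ⊗ 2) ⊕ (-2 ⊗ 7)) ⊗ ((5 ⊕ -5) ⊗ (6 ⊗ 6))) = 7

Expand innermost to outermost. Recall ⊕ takes the minimum of its arguments and ⊗ takes their sum. Working out the expression (((-2 ⊗ 2) ⊕ (-2 ⊗ 7)) ⊗ ((5 ⊕ -5) ⊗ (6 ⊗ 6))) gives 7.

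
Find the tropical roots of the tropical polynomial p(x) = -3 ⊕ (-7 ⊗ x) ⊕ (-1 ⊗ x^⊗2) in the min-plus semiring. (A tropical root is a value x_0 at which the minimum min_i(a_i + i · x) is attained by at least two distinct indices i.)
Roots: {-6, 4}

Each tropical root is a break point of the lower envelope of the lines y = a_i + i · x (there are 3 lines, with slopes 0, 1, ..., 2). Only the lines that attain the minimum somewhere contribute to roots; other lines are dominated. Here the surviving (envelope) indices are i = 2, i = 1, i = 0.
Intersections between consecutive envelope lines give the roots: for adjacent envelope indices i < j the intersection is x = (a_i − a_j) / (j − i). Reading off the sorted break points: {-6, 4}.
Verification: at each break x_0, at least two indices attain the minimum of min_i(a_i + i · x_0).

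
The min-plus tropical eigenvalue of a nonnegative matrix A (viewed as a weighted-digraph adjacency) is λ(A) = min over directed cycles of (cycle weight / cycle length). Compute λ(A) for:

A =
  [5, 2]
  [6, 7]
λ(A) = 4

Enumerate directed cycles and compute their means (weight / length). Sample:
  cycle 0 → 0: weight = 5, length = 1, mean = 5/1 ≈ 5.000
  cycle 1 → 1: weight = 7, length = 1, mean = 7/1 ≈ 7.000
  cycle 0 → 1 → 0: weight = 8, length = 2, mean = 8/2 ≈ 4.000
  cycle 1 → 0 → 1: weight = 8, length = 2, mean = 8/2 ≈ 4.000
Minimum mean = 4.000, attained e.g. along the cycle 0 → 1 → 0 with weight 8 and length 2. So λ(A) = 8/2 = 4.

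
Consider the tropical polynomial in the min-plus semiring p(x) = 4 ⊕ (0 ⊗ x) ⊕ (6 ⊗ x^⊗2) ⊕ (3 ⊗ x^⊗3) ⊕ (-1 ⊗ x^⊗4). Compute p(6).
p(6) = 4

A tropical monomial a ⊗ x^⊗i evaluates to a + i · x. Evaluating each term at x = 6:
  Term 0 contributes 4 + 0 · 6 = 4
  Term 1 contributes 0 + 1 · 6 = 6
  Term 2 contributes 6 + 2 · 6 = 18
  Term 3 contributes 3 + 3 · 6 = 21
  Term 4 contributes -1 + 4 · 6 = 23
p(6) = ⊕ of these = min[4, 6, 18, 21, 23] = 4.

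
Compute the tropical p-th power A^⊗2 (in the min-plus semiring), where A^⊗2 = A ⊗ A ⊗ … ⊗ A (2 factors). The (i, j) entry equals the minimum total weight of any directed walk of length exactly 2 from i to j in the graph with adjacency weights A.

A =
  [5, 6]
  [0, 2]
A^⊗2 =
  [6, 8]
  [2, 4]

Each entry (A^⊗2)_ij equals the minimum over all length-2 walks i = v_0 → v_1 → … → v_2 = j of Σ_t A[v_t][v_{t+1}]. For example, for (i, j) = (0, 1) we minimise over 2 possible intermediate vertex sequences; the minimum is 8, attained along the walk 0 → 1 → 1.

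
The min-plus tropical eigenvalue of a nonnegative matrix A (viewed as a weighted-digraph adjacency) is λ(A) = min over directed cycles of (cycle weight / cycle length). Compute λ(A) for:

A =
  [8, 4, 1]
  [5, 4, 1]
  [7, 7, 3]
λ(A) = 3

Enumerate directed cycles and compute their means (weight / length). Sample:
  cycle 0 → 0: weight = 8, length = 1, mean = 8/1 ≈ 8.000
  cycle 1 → 1: weight = 4, length = 1, mean = 4/1 ≈ 4.000
  cycle 2 → 2: weight = 3, length = 1, mean = 3/1 ≈ 3.000
  cycle 0 → 1 → 0: weight = 9, length = 2, mean = 9/2 ≈ 4.500
  cycle 0 → 2 → 0: weight = 8, length = 2, mean = 8/2 ≈ 4.000
  cycle 1 → 0 → 1: weight = 9, length = 2, mean = 9/2 ≈ 4.500
Minimum mean = 3.000, attained e.g. along the cycle 2 → 2 with weight 3 and length 1. So λ(A) = 3/1 = 3.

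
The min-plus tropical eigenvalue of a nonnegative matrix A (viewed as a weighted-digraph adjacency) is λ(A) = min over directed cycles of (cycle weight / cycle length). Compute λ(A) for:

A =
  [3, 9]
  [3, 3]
λ(A) = 3

Enumerate directed cycles and compute their means (weight / length). Sample:
  cycle 0 → 0: weight = 3, length = 1, mean = 3/1 ≈ 3.000
  cycle 1 → 1: weight = 3, length = 1, mean = 3/1 ≈ 3.000
  cycle 0 → 1 → 0: weight = 12, length = 2, mean = 12/2 ≈ 6.000
  cycle 1 → 0 → 1: weight = 12, length = 2, mean = 12/2 ≈ 6.000
Minimum mean = 3.000, attained e.g. along the cycle 0 → 0 with weight 3 and length 1. So λ(A) = 3/1 = 3.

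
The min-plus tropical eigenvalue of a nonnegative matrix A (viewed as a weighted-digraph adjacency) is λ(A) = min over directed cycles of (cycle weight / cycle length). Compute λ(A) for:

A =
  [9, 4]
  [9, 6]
λ(A) = 6

Enumerate directed cycles and compute their means (weight / length). Sample:
  cycle 0 → 0: weight = 9, length = 1, mean = 9/1 ≈ 9.000
  cycle 1 → 1: weight = 6, length = 1, mean = 6/1 ≈ 6.000
  cycle 0 → 1 → 0: weight = 13, length = 2, mean = 13/2 ≈ 6.500
  cycle 1 → 0 → 1: weight = 13, length = 2, mean = 13/2 ≈ 6.500
Minimum mean = 6.000, attained e.g. along the cycle 1 → 1 with weight 6 and length 1. So λ(A) = 6/1 = 6.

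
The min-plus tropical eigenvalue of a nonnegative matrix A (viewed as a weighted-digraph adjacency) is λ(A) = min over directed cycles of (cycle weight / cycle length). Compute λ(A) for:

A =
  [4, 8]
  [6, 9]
λ(A) = 4

Enumerate directed cycles and compute their means (weight / length). Sample:
  cycle 0 → 0: weight = 4, length = 1, mean = 4/1 ≈ 4.000
  cycle 1 → 1: weight = 9, length = 1, mean = 9/1 ≈ 9.000
  cycle 0 → 1 → 0: weight = 14, length = 2, mean = 14/2 ≈ 7.000
  cycle 1 → 0 → 1: weight = 14, length = 2, mean = 14/2 ≈ 7.000
Minimum mean = 4.000, attained e.g. along the cycle 0 → 0 with weight 4 and length 1. So λ(A) = 4/1 = 4.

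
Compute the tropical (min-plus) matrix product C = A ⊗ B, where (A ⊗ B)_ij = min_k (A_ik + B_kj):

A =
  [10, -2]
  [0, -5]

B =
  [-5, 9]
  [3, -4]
A ⊗ B =
  [1, -6]
  [-5, -9]

Apply the min-plus product entry-by-entry:
  C[0][0] = min over k of (A[0][0] + B[0][0] = 10 + -5 = 5, A[0][1] + B[1][0] = -2 + 3 = 1) = 1 (attained at k = 1)
  C[0][1] = min over k of (A[0][0] + B[0][1] = 10 + 9 = 19, A[0][1] + B[1][1] = -2 + -4 = -6) = -6 (attained at k = 1)
  C[1][0] = min over k of (A[1][0] + B[0][0] = 0 + -5 = -5, A[1][1] + B[1][0] = -5 + 3 = -2) = -5 (attained at k = 0)
  C[1][1] = min over k of (A[1][0] + B[0][1] = 0 + 9 = 9, A[1][1] + B[1][1] = -5 + -4 = -9) = -9 (attained at k = 1)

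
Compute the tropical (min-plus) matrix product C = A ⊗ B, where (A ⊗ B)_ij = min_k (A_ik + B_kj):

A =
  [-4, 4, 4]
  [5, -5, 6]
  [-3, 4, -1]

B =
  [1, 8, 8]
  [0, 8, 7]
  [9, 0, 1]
A ⊗ B =
  [-3, 4, 4]
  [-5, 3, 2]
  [-2, -1, 0]

Apply the min-plus product entry-by-entry:
  C[0][0] = min over k of (A[0][0] + B[0][0] = -4 + 1 = -3, A[0][1] + B[1][0] = 4 + 0 = 4, A[0][2] + B[2][0] = 4 + 9 = 13) = -3 (attained at k = 0)
  C[0][1] = min over k of (A[0][0] + B[0][1] = -4 + 8 = 4, A[0][1] + B[1][1] = 4 + 8 = 12, A[0][2] + B[2][1] = 4 + 0 = 4) = 4 (attained at k = 0)
  C[0][2] = min over k of (A[0][0] + B[0][2] = -4 + 8 = 4, A[0][1] + B[1][2] = 4 + 7 = 11, A[0][2] + B[2][2] = 4 + 1 = 5) = 4 (attained at k = 0)
  C[1][0] = min over k of (A[1][0] + B[0][0] = 5 + 1 = 6, A[1][1] + B[1][0] = -5 + 0 = -5, A[1][2] + B[2][0] = 6 + 9 = 15) = -5 (attained at k = 1)
  C[1][1] = min over k of (A[1][0] + B[0][1] = 5 + 8 = 13, A[1][1] + B[1][1] = -5 + 8 = 3, A[1][2] + B[2][1] = 6 + 0 = 6) = 3 (attained at k = 1)
  C[1][2] = min over k of (A[1][0] + B[0][2] = 5 + 8 = 13, A[1][1] + B[1][2] = -5 + 7 = 2, A[1][2] + B[2][2] = 6 + 1 = 7) = 2 (attained at k = 1)
  C[2][0] = min over k of (A[2][0] + B[0][0] = -3 + 1 = -2, A[2][1] + B[1][0] = 4 + 0 = 4, A[2][2] + B[2][0] = -1 + 9 = 8) = -2 (attained at k = 0)
  C[2][1] = min over k of (A[2][0] + B[0][1] = -3 + 8 = 5, A[2][1] + B[1][1] = 4 + 8 = 12, A[2][2] + B[2][1] = -1 + 0 = -1) = -1 (attained at k = 2)
  C[2][2] = min over k of (A[2][0] + B[0][2] = -3 + 8 = 5, A[2][1] + B[1][2] = 4 + 7 = 11, A[2][2] + B[2][2] = -1 + 1 = 0) = 0 (attained at k = 2)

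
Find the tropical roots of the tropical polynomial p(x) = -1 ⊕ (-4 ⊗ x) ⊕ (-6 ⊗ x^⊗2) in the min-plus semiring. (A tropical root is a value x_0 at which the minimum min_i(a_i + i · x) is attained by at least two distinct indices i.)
Roots: {2, 3}

Each tropical root is a break point of the lower envelope of the lines y = a_i + i · x (there are 3 lines, with slopes 0, 1, ..., 2). Only the lines that attain the minimum somewhere contribute to roots; other lines are dominated. Here the surviving (envelope) indices are i = 2, i = 1, i = 0.
Intersections between consecutive envelope lines give the roots: for adjacent envelope indices i < j the intersection is x = (a_i − a_j) / (j − i). Reading off the sorted break points: {2, 3}.
Verification: at each break x_0, at least two indices attain the minimum of min_i(a_i + i · x_0).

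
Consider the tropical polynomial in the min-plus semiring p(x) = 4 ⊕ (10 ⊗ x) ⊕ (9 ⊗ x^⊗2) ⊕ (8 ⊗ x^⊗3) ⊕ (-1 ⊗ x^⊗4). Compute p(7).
p(7) = 4

A tropical monomial a ⊗ x^⊗i evaluates to a + i · x. Evaluating each term at x = 7:
  Term 0 contributes 4 + 0 · 7 = 4
  Term 1 contributes 10 + 1 · 7 = 17
  Term 2 contributes 9 + 2 · 7 = 23
  Term 3 contributes 8 + 3 · 7 = 29
  Term 4 contributes -1 + 4 · 7 = 27
p(7) = ⊕ of these = min[4, 17, 23, 29, 27] = 4.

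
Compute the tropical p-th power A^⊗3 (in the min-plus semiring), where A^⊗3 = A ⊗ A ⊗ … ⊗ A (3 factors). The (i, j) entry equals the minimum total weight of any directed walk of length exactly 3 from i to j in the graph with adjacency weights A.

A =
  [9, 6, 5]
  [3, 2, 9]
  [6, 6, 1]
A^⊗3 =
  [11, 10, 7]
  [7, 6, 9]
  [8, 8, 3]

Each entry (A^⊗3)_ij equals the minimum over all length-3 walks i = v_0 → v_1 → … → v_3 = j of Σ_t A[v_t][v_{t+1}]. For example, for (i, j) = (0, 2) we minimise over 9 possible intermediate vertex sequences; the minimum is 7, attained along the walk 0 → 2 → 2 → 2.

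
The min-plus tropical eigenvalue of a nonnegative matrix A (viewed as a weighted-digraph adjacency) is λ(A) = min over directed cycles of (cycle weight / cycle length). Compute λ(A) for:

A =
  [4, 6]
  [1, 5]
λ(A) = 7/2

Enumerate directed cycles and compute their means (weight / length). Sample:
  cycle 0 → 0: weight = 4, length = 1, mean = 4/1 ≈ 4.000
  cycle 1 → 1: weight = 5, length = 1, mean = 5/1 ≈ 5.000
  cycle 0 → 1 → 0: weight = 7, length = 2, mean = 7/2 ≈ 3.500
  cycle 1 → 0 → 1: weight = 7, length = 2, mean = 7/2 ≈ 3.500
Minimum mean = 3.500, attained e.g. along the cycle 0 → 1 → 0 with weight 7 and length 2. So λ(A) = 7/2 = 7/2.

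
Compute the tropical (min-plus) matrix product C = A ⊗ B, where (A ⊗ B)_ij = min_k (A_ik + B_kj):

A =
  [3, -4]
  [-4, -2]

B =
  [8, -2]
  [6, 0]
A ⊗ B =
  [2, -4]
  [4, -6]

Apply the min-plus product entry-by-entry:
  C[0][0] = min over k of (A[0][0] + B[0][0] = 3 + 8 = 11, A[0][1] + B[1][0] = -4 + 6 = 2) = 2 (attained at k = 1)
  C[0][1] = min over k of (A[0][0] + B[0][1] = 3 + -2 = 1, A[0][1] + B[1][1] = -4 + 0 = -4) = -4 (attained at k = 1)
  C[1][0] = min over k of (A[1][0] + B[0][0] = -4 + 8 = 4, A[1][1] + B[1][0] = -2 + 6 = 4) = 4 (attained at k = 0)
  C[1][1] = min over k of (A[1][0] + B[0][1] = -4 + -2 = -6, A[1][1] + B[1][1] = -2 + 0 = -2) = -6 (attained at k = 0)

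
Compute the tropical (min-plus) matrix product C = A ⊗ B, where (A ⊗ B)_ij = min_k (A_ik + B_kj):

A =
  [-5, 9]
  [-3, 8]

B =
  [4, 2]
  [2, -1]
A ⊗ B =
  [-1, -3]
  [1, -1]

Apply the min-plus product entry-by-entry:
  C[0][0] = min over k of (A[0][0] + B[0][0] = -5 + 4 = -1, A[0][1] + B[1][0] = 9 + 2 = 11) = -1 (attained at k = 0)
  C[0][1] = min over k of (A[0][0] + B[0][1] = -5 + 2 = -3, A[0][1] + B[1][1] = 9 + -1 = 8) = -3 (attained at k = 0)
  C[1][0] = min over k of (A[1][0] + B[0][0] = -3 + 4 = 1, A[1][1] + B[1][0] = 8 + 2 = 10) = 1 (attained at k = 0)
  C[1][1] = min over k of (A[1][0] + B[0][1] = -3 + 2 = -1, A[1][1] + B[1][1] = 8 + -1 = 7) = -1 (attained at k = 0)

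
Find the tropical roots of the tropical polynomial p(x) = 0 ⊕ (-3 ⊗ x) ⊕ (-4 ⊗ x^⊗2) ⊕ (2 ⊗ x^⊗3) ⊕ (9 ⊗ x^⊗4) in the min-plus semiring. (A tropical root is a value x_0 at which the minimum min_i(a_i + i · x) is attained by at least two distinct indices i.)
Roots: {-7, -6, 1, 3}

Each tropical root is a break point of the lower envelope of the lines y = a_i + i · x (there are 5 lines, with slopes 0, 1, ..., 4). Only the lines that attain the minimum somewhere contribute to roots; other lines are dominated. Here the surviving (envelope) indices are i = 4, i = 3, i = 2, i = 1, i = 0.
Intersections between consecutive envelope lines give the roots: for adjacent envelope indices i < j the intersection is x = (a_i − a_j) / (j − i). Reading off the sorted break points: {-7, -6, 1, 3}.
Verification: at each break x_0, at least two indices attain the minimum of min_i(a_i + i · x_0).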